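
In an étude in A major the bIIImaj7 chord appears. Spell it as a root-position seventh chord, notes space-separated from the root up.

The root of bIIImaj7 is the lowered 3rd degree: C# becomes C. Building the major-seventh chord from the parallel minor on C: C–E–G–B.

C E G B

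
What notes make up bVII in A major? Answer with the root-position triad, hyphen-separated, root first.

G-B-D

bVII is built on the lowered scale degree 7. In A major degree 7 is G#; lowered it becomes G. Building the major chord from the parallel minor on G: G–B–D.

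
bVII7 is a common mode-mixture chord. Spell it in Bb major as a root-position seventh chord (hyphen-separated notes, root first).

Ab-C-Eb-Gb

The root of bVII7 is the lowered 7th degree: A becomes Ab. In Bb minor the chord on Ab is Ab–C–Eb–Gb.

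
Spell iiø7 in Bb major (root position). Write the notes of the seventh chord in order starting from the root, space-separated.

C Eb Gb Bb

iiø7 is built on scale degree 2, which is C in both Bb major and its parallel. Stacking thirds in Bb minor on C gives C–Eb–Gb–Bb.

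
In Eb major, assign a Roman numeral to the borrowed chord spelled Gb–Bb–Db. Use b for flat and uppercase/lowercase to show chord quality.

bIII

Gb is the lowered form of scale degree 3 in Eb major (the diatonic degree 3 is G). Gb–Bb–Db is a major chord — the form found in Eb minor, not the diatonic iii (Gm). Borrowed into Eb major it is written bIII.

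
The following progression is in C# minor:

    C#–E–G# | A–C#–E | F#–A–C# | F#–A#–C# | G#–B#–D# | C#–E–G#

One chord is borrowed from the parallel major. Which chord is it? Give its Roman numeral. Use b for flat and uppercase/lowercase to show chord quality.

IV

C# minor has the diatonic set C#m, D#dim, E, F#m, G#, A, B (with V from harmonic minor). Of the given chords, C#–E–G# = C#m, A–C#–E = A, F#–A–C# = F#m and G#–B#–D# = G# are diatonic. F#–A#–C# doesn't fit — on degree 4 C# minor would have F#m (iv). F# is the degree-4 chord of C# major, so it is the borrowed IV.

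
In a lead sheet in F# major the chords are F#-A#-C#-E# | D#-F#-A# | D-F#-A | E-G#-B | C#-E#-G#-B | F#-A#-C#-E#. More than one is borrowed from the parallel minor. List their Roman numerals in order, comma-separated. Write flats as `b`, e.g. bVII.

In F# major the diatonic chords are F#, G#m, A#m, B, C#, D#m, E#dim. F#–A#–C#–E# = F#maj7, D#–F#–A# = D#m and C#–E#–G#–B = C#7 are all diatonic. But D–F#–A is foreign: the diatonic vi on degree 6 is D#m, whereas D comes from F# minor. It is labeled bVI. But E–G#–B is foreign: the diatonic vii° on degree 7 is E#dim, whereas E comes from F# minor. It is labeled bVII.

bVI, bVII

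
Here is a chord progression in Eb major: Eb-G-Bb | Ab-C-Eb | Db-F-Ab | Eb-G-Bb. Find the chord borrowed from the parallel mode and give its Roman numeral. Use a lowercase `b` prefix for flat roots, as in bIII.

The diatonic triads in Eb major are Eb, Fm, Gm, Ab, Bb, Cm, Ddim. Eb–G–Bb = Eb and Ab–C–Eb = Ab both belong to that set. But Db–F–Ab is foreign: the diatonic vii° on degree 7 is Ddim, whereas Db comes from Eb minor. It is labeled bVII.

bVII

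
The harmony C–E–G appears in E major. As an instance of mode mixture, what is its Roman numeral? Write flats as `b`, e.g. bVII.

In E major scale degree 6 is C#; C is its lowered form, from E minor. The diatonic chord on degree 6 would be C#m (vi), but C–E–G is the major chord from E minor. As a borrowed chord it is labeled bVI.

bVI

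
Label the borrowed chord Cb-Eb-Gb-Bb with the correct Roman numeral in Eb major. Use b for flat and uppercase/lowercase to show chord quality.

bVImaj7

The root Cb is the lowered 6th scale degree — diatonically Eb major has C there. Diatonically Eb major has Cm (vi) on that degree; Cb–Eb–Gb–Bb is instead the major-seventh chord native to Eb minor, so it takes the label bVImaj7.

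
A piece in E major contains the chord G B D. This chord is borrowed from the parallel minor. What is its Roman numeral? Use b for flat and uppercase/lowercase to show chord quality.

In E major scale degree 3 is G#; G is its lowered form, from E minor. Diatonically E major has G#m (iii) on that degree; G–B–D is instead the major chord native to E minor, so it takes the label bIII.

bIII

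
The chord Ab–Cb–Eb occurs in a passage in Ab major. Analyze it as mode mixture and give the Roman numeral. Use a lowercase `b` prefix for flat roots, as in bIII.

Ab is scale degree 1 in Ab major. Diatonically Ab major has Ab (I) on that degree; Ab–Cb–Eb is instead the minor chord native to Ab minor, so it takes the label i.

i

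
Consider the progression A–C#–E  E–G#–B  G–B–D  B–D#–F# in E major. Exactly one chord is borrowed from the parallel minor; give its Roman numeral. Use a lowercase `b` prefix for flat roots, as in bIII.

bIII

In E major the diatonic chords are E, F#m, G#m, A, B, C#m, D#dim. A–C#–E = A, E–G#–B = E and B–D#–F# = B all belong to that set. But G–B–D is foreign: the diatonic iii on degree 3 is G#m, whereas G comes from E minor. It is labeled bIII.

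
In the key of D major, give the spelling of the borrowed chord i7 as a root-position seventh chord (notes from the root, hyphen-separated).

D-F-A-C

i7 is built on scale degree 1, which is D in both D major and its parallel. Stacking thirds in D minor on D gives D–F–A–C.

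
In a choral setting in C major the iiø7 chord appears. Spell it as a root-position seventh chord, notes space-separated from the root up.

The root, D, is scale degree 2 — the same note in C major and C minor; only the chord quality changes. Building the half-diminished-seventh chord from the parallel minor on D: D–F–Ab–C.

D F Ab C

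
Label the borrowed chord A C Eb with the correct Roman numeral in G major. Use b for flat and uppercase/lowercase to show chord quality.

ii°

The root A is the diatonic 2nd degree of G major; the borrowing shows in the chord quality. The diatonic chord on degree 2 would be Am (ii), but A–C–Eb is the diminished chord from G minor. As a borrowed chord it is labeled ii°.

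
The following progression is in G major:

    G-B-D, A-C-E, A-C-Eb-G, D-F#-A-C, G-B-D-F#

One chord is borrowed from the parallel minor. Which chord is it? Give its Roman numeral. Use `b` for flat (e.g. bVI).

In G major the diatonic chords are G, Am, Bm, C, D, Em, F#dim. Of the given chords, G–B–D = G, A–C–E = Am, D–F#–A–C = D7 and G–B–D–F# = Gmaj7 are diatonic. A–C–Eb–G is not: scale degree 2 in G major carries Am (ii). In G minor the chord on that degree is Am7b5, so here it functions as iiø7, borrowed from the parallel minor.

iiø7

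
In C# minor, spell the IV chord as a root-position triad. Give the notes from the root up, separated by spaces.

F# A# C#

IV is built on scale degree 4, which is F# in both C# minor and its parallel. Building the major chord from the parallel major on F#: F#–A#–C#.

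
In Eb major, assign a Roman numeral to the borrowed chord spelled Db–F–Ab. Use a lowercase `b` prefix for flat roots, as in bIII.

In Eb major scale degree 7 is D; Db is its lowered form, from Eb minor. Db–F–Ab is a major chord — the form found in Eb minor, not the diatonic vii° (Ddim). Borrowed into Eb major it is written bVII.

bVII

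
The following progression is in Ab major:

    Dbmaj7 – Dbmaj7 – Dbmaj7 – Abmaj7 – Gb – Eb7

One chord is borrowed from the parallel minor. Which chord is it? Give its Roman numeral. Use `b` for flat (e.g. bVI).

Ab major has the diatonic set Ab, Bbm, Cm, Db, Eb, Fm, Gdim. Dbmaj7, Abmaj7 and Eb7 all belong to that set. But Gb (Gb–Bb–Db) is foreign: the diatonic vii° on degree 7 is Gdim, whereas Gb comes from Ab minor. It is labeled bVII.

bVII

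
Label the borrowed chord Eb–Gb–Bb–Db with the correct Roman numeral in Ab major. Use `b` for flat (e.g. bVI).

v7

Eb is scale degree 5 in Ab major. Eb–Gb–Bb–Db is a minor-seventh chord — the form found in Ab minor, not the diatonic V (Eb). Borrowed into Ab major it is written v7.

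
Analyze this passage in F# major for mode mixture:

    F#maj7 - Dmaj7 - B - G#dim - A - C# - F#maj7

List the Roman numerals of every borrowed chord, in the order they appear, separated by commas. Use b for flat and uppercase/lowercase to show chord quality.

bVImaj7, ii°, bIII

F# major has the diatonic set F#, G#m, A#m, B, C#, D#m, E#dim. Of the given chords, F#maj7, B and C# are diatonic. Dmaj7 (D–F#–A–C#) is not: scale degree 6 in F# major carries D#m (vi). In F# minor the chord on that degree is Dmaj7, so here it functions as bVImaj7, borrowed from the parallel minor. But G#dim (G#–B–D) is foreign: the diatonic ii on degree 2 is G#m, whereas G#dim comes from F# minor. It is labeled ii°. But A (A–C#–E) is foreign: the diatonic iii on degree 3 is A#m, whereas A comes from F# minor. It is labeled bIII.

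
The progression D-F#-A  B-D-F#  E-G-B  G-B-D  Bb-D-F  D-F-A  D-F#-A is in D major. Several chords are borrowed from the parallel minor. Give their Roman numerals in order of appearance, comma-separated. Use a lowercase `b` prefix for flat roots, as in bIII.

bVI, i

D major has the diatonic set D, Em, F#m, G, A, Bm, C#dim. D–F#–A = D, B–D–F# = Bm, E–G–B = Em and G–B–D = G all belong to that set. Bb–D–F is not: scale degree 6 in D major carries Bm (vi). In D minor the chord on that degree is Bb, so here it functions as bVI, borrowed from the parallel minor. D–F–A doesn't fit — on degree 1 D major would have D (I). Dm is the degree-1 chord of D minor, so it is the borrowed i.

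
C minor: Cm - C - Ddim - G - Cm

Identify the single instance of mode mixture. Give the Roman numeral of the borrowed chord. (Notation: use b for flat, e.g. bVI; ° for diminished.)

I

In C minor (with V from harmonic minor) the diatonic chords are Cm, Ddim, Eb, Fm, G, Ab, Bb. Cm, Ddim and G all belong to that set. But C (C–E–G) is foreign: the diatonic i on degree 1 is Cm, whereas C comes from C major. It is labeled I.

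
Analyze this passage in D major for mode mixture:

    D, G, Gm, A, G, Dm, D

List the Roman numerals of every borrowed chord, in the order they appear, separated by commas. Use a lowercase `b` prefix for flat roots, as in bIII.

D major has the diatonic set D, Em, F#m, G, A, Bm, C#dim. Of the given chords, D, G and A are diatonic. Gm (G–Bb–D) is not: scale degree 4 in D major carries G (IV). In D minor the chord on that degree is Gm, so here it functions as iv, borrowed from the parallel minor. But Dm (D–F–A) is foreign: the diatonic I on degree 1 is D, whereas Dm comes from D minor. It is labeled i.

iv, i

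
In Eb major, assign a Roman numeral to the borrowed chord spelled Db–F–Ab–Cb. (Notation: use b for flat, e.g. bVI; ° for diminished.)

In Eb major scale degree 7 is D; Db is its lowered form, from Eb minor. Db–F–Ab–Cb is a dominant-seventh chord — the form found in Eb minor, not the diatonic vii° (Ddim). Borrowed into Eb major it is written bVII7.

bVII7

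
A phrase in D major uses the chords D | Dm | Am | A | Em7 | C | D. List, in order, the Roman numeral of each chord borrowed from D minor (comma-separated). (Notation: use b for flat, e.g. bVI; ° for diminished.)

In D major the diatonic chords are D, Em, F#m, G, A, Bm, C#dim. Of the given chords, D, A and Em7 are diatonic. Dm (D–F–A) is not: scale degree 1 in D major carries D (I). In D minor the chord on that degree is Dm, so here it functions as i, borrowed from the parallel minor. Am (A–C–E) doesn't fit — on degree 5 D major would have A (V). Am is the degree-5 chord of D minor, so it is the borrowed v. C (C–E–G) doesn't fit — on degree 7 D major would have C#dim (vii°). C is the degree-7 chord of D minor, so it is the borrowed bVII.

i, v, bVII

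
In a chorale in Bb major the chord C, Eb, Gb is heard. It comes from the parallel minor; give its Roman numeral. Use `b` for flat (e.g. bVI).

C is scale degree 2 in Bb major. Diatonically Bb major has Cm (ii) on that degree; C–Eb–Gb is instead the diminished chord native to Bb minor, so it takes the label ii°.

ii°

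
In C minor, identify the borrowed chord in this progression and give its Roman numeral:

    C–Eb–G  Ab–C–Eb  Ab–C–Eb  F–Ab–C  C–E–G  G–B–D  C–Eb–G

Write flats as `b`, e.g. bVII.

In C minor (with V from harmonic minor) the diatonic chords are Cm, Ddim, Eb, Fm, G, Ab, Bb. Of the given chords, C–Eb–G = Cm, Ab–C–Eb = Ab, F–Ab–C = Fm and G–B–D = G are diatonic. C–E–G is not: scale degree 1 in C minor carries Cm (i). In C major the chord on that degree is C, so here it functions as I, borrowed from the parallel major.

I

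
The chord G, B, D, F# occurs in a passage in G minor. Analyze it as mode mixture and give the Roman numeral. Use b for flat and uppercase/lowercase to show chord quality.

G is scale degree 1 in G minor. The diatonic chord on degree 1 would be Gm (i), but G–B–D–F# is the major-seventh chord from G major. As a borrowed chord it is labeled Imaj7.

Imaj7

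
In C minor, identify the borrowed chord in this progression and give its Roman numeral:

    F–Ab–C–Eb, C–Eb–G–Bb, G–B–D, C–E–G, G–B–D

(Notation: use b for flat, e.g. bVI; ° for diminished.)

The diatonic triads in C minor (with V from harmonic minor) are Cm, Ddim, Eb, Fm, G, Ab, Bb. F–Ab–C–Eb = Fm7, C–Eb–G–Bb = Cm7 and G–B–D = G are all diatonic. C–E–G doesn't fit — on degree 1 C minor would have Cm (i). C is the degree-1 chord of C major, so it is the borrowed I.

I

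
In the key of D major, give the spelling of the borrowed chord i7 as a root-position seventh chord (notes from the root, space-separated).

D F A C

The root, D, is scale degree 1 — the same note in D major and D minor; only the chord quality changes. Building the minor-seventh chord from the parallel minor on D: D–F–A–C.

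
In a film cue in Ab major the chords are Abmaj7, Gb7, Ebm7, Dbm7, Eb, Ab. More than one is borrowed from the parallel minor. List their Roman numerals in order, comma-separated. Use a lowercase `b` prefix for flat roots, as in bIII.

Ab major has the diatonic set Ab, Bbm, Cm, Db, Eb, Fm, Gdim. Of the given chords, Abmaj7, Eb and Ab are diatonic. Gb7 (Gb–Bb–Db–Fb) is not: scale degree 7 in Ab major carries Gdim (vii°). In Ab minor the chord on that degree is Gb7, so here it functions as bVII7, borrowed from the parallel minor. Ebm7 (Eb–Gb–Bb–Db) doesn't fit — on degree 5 Ab major would have Eb (V). Ebm7 is the degree-5 chord of Ab minor, so it is the borrowed v7. But Dbm7 (Db–Fb–Ab–Cb) is foreign: the diatonic IV on degree 4 is Db, whereas Dbm7 comes from Ab minor. It is labeled iv7.

bVII7, v7, iv7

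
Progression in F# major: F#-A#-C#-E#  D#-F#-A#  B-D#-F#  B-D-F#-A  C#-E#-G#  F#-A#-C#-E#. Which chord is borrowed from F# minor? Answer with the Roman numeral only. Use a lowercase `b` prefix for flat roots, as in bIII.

iv7

F# major has the diatonic set F#, G#m, A#m, B, C#, D#m, E#dim. Of the given chords, F#–A#–C#–E# = F#maj7, D#–F#–A# = D#m, B–D#–F# = B and C#–E#–G# = C# are diatonic. B–D–F#–A is not: scale degree 4 in F# major carries B (IV). In F# minor the chord on that degree is Bm7, so here it functions as iv7, borrowed from the parallel minor.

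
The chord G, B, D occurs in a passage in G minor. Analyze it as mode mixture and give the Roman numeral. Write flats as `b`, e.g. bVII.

I

G is scale degree 1 in G minor. Diatonically G minor has Gm (i) on that degree; G–B–D is instead the major chord native to G major, so it takes the label I.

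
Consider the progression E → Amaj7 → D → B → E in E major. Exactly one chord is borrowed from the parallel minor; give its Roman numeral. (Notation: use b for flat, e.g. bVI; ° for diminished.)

The diatonic triads in E major are E, F#m, G#m, A, B, C#m, D#dim. E, Amaj7 and B all belong to that set. D (D–F#–A) doesn't fit — on degree 7 E major would have D#dim (vii°). D is the degree-7 chord of E minor, so it is the borrowed bVII.

bVII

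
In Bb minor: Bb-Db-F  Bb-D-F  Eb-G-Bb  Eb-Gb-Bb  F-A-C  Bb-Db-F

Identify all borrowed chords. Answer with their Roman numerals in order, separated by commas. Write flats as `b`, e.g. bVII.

In Bb minor (with V from harmonic minor) the diatonic chords are Bbm, Cdim, Db, Ebm, F, Gb, Ab. Bb–Db–F = Bbm, Eb–Gb–Bb = Ebm and F–A–C = F are all diatonic. Bb–D–F is not: scale degree 1 in Bb minor carries Bbm (i). In Bb major the chord on that degree is Bb, so here it functions as I, borrowed from the parallel major. Eb–G–Bb is not: scale degree 4 in Bb minor carries Ebm (iv). In Bb major the chord on that degree is Eb, so here it functions as IV, borrowed from the parallel major.

I, IV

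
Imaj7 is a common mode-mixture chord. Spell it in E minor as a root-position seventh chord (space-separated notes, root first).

E G# B D#

Imaj7 is built on scale degree 1, which is E in both E minor and its parallel. Stacking thirds in E major on E gives E–G#–B–D#.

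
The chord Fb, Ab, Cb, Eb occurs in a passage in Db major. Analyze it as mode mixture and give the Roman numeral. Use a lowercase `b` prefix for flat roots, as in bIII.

bIIImaj7

Fb is the lowered form of scale degree 3 in Db major (the diatonic degree 3 is F). Diatonically Db major has Fm (iii) on that degree; Fb–Ab–Cb–Eb is instead the major-seventh chord native to Db minor, so it takes the label bIIImaj7.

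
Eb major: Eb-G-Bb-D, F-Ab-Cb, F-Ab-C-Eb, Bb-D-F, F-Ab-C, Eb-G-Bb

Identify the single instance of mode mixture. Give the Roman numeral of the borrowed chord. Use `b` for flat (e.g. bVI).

ii°

Eb major has the diatonic set Eb, Fm, Gm, Ab, Bb, Cm, Ddim. Eb–G–Bb–D = Ebmaj7, F–Ab–C–Eb = Fm7, Bb–D–F = Bb, F–Ab–C = Fm and Eb–G–Bb = Eb all belong to that set. F–Ab–Cb doesn't fit — on degree 2 Eb major would have Fm (ii). Fdim is the degree-2 chord of Eb minor, so it is the borrowed ii°.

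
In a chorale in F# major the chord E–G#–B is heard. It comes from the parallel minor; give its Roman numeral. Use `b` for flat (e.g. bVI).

bVII

In F# major scale degree 7 is E#; E is its lowered form, from F# minor. Diatonically F# major has E#dim (vii°) on that degree; E–G#–B is instead the major chord native to F# minor, so it takes the label bVII.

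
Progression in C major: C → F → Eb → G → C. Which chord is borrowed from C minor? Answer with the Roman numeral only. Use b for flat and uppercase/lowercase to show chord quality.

C major has the diatonic set C, Dm, Em, F, G, Am, Bdim. C, F and G are all diatonic. Eb (Eb–G–Bb) doesn't fit — on degree 3 C major would have Em (iii). Eb is the degree-3 chord of C minor, so it is the borrowed bIII.

bIII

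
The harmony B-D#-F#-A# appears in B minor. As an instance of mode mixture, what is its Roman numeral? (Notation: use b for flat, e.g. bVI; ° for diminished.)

B is scale degree 1 in B minor. B–D#–F#–A# is a major-seventh chord — the form found in B major, not the diatonic i (Bm). Borrowed into B minor it is written Imaj7.

Imaj7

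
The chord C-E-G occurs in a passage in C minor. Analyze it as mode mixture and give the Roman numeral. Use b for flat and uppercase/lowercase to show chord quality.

The root C is the diatonic 1st degree of C minor; the borrowing shows in the chord quality. C–E–G is a major chord — the form found in C major, not the diatonic i (Cm). Borrowed into C minor it is written I.

I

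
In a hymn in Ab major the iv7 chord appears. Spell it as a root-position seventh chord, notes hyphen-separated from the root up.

Db-Fb-Ab-Cb

iv7 is built on scale degree 4, which is Db in both Ab major and its parallel. In Ab minor the chord on Db is Db–Fb–Ab–Cb.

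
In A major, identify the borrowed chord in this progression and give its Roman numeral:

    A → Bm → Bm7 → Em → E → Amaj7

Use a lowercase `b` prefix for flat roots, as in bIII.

v

In A major the diatonic chords are A, Bm, C#m, D, E, F#m, G#dim. Of the given chords, A, Bm, Bm7, E and Amaj7 are diatonic. But Em (E–G–B) is foreign: the diatonic V on degree 5 is E, whereas Em comes from A minor. It is labeled v.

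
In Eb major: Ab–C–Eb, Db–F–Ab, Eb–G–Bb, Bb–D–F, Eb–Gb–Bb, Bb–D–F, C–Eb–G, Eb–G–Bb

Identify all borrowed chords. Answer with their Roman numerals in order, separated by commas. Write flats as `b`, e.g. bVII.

The diatonic triads in Eb major are Eb, Fm, Gm, Ab, Bb, Cm, Ddim. Ab–C–Eb = Ab, Eb–G–Bb = Eb, Bb–D–F = Bb and C–Eb–G = Cm are all diatonic. Db–F–Ab is not: scale degree 7 in Eb major carries Ddim (vii°). In Eb minor the chord on that degree is Db, so here it functions as bVII, borrowed from the parallel minor. Eb–Gb–Bb is not: scale degree 1 in Eb major carries Eb (I). In Eb minor the chord on that degree is Ebm, so here it functions as i, borrowed from the parallel minor.

bVII, i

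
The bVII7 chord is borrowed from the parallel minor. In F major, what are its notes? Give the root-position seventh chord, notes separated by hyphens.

The root of bVII7 is the lowered 7th degree: E becomes Eb. Stacking thirds in F minor on Eb gives Eb–G–Bb–Db.

Eb-G-Bb-Db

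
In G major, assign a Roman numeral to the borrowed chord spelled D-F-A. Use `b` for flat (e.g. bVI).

D is scale degree 5 in G major. D–F–A is a minor chord — the form found in G minor, not the diatonic V (D). Borrowed into G major it is written v.

v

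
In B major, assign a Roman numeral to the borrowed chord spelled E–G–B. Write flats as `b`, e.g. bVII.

The root E is the diatonic 4th degree of B major; the borrowing shows in the chord quality. E–G–B is a minor chord — the form found in B minor, not the diatonic IV (E). Borrowed into B major it is written iv.

iv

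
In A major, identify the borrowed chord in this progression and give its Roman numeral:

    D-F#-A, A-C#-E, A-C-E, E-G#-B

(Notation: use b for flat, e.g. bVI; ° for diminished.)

i

In A major the diatonic chords are A, Bm, C#m, D, E, F#m, G#dim. Of the given chords, D–F#–A = D, A–C#–E = A and E–G#–B = E are diatonic. A–C–E doesn't fit — on degree 1 A major would have A (I). Am is the degree-1 chord of A minor, so it is the borrowed i.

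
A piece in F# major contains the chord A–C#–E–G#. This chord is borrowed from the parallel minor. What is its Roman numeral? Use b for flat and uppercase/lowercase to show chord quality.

In F# major scale degree 3 is A#; A is its lowered form, from F# minor. A–C#–E–G# is a major-seventh chord — the form found in F# minor, not the diatonic iii (A#m). Borrowed into F# major it is written bIIImaj7.

bIIImaj7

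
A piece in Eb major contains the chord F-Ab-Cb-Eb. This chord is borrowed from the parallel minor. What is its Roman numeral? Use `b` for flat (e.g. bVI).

The root F is the diatonic 2nd degree of Eb major; the borrowing shows in the chord quality. The diatonic chord on degree 2 would be Fm (ii), but F–Ab–Cb–Eb is the half-diminished-seventh chord from Eb minor. As a borrowed chord it is labeled iiø7.

iiø7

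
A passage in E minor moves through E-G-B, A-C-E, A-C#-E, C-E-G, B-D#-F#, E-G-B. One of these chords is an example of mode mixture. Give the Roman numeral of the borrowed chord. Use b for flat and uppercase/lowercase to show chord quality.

IV

The diatonic triads in E minor (with V from harmonic minor) are Em, F#dim, G, Am, B, C, D. E–G–B = Em, A–C–E = Am, C–E–G = C and B–D#–F# = B all belong to that set. A–C#–E is not: scale degree 4 in E minor carries Am (iv). In E major the chord on that degree is A, so here it functions as IV, borrowed from the parallel major.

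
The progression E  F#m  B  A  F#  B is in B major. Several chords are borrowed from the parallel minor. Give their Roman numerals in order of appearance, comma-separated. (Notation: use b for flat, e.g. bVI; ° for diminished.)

B major has the diatonic set B, C#m, D#m, E, F#, G#m, A#dim. E, B and F# all belong to that set. But F#m (F#–A–C#) is foreign: the diatonic V on degree 5 is F#, whereas F#m comes from B minor. It is labeled v. A (A–C#–E) is not: scale degree 7 in B major carries A#dim (vii°). In B minor the chord on that degree is A, so here it functions as bVII, borrowed from the parallel minor.

v, bVII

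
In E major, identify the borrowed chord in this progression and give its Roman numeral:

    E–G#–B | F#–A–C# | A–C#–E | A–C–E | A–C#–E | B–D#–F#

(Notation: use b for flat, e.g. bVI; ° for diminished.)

In E major the diatonic chords are E, F#m, G#m, A, B, C#m, D#dim. E–G#–B = E, F#–A–C# = F#m, A–C#–E = A and B–D#–F# = B all belong to that set. But A–C–E is foreign: the diatonic IV on degree 4 is A, whereas Am comes from E minor. It is labeled iv.

iv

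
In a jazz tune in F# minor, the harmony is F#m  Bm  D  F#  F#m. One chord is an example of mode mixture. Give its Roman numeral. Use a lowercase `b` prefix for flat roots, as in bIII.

I

In F# minor (with V from harmonic minor) the diatonic chords are F#m, G#dim, A, Bm, C#, D, E. F#m, Bm and D all belong to that set. F# (F#–A#–C#) doesn't fit — on degree 1 F# minor would have F#m (i). F# is the degree-1 chord of F# major, so it is the borrowed I.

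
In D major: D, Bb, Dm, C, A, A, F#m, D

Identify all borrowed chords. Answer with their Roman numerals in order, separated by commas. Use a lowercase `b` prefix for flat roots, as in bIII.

bVI, i, bVII

D major has the diatonic set D, Em, F#m, G, A, Bm, C#dim. Of the given chords, D, A and F#m are diatonic. Bb (Bb–D–F) doesn't fit — on degree 6 D major would have Bm (vi). Bb is the degree-6 chord of D minor, so it is the borrowed bVI. Dm (D–F–A) doesn't fit — on degree 1 D major would have D (I). Dm is the degree-1 chord of D minor, so it is the borrowed i. C (C–E–G) doesn't fit — on degree 7 D major would have C#dim (vii°). C is the degree-7 chord of D minor, so it is the borrowed bVII.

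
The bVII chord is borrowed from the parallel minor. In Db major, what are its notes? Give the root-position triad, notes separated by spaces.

Cb Eb Gb

The root of bVII is the lowered 7th degree: C becomes Cb. Building the major chord from the parallel minor on Cb: Cb–Eb–Gb.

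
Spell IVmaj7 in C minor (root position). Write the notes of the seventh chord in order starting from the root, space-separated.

F A C E

The root, F, is scale degree 4 — the same note in C minor and C major; only the chord quality changes. Building the major-seventh chord from the parallel major on F: F–A–C–E.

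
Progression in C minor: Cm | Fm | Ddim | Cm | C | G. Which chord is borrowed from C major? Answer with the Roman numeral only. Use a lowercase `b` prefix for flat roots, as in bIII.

The diatonic triads in C minor (with V from harmonic minor) are Cm, Ddim, Eb, Fm, G, Ab, Bb. Cm, Fm, Ddim and G all belong to that set. C (C–E–G) is not: scale degree 1 in C minor carries Cm (i). In C major the chord on that degree is C, so here it functions as I, borrowed from the parallel major.

I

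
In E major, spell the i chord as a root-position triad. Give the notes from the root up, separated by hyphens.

i is built on scale degree 1, which is E in both E major and its parallel. In E minor the chord on E is E–G–B.

E-G-B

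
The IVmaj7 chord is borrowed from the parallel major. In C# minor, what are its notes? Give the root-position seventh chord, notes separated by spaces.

IVmaj7 is built on scale degree 4, which is F# in both C# minor and its parallel. Stacking thirds in C# major on F# gives F#–A#–C#–E#.

F# A# C# E#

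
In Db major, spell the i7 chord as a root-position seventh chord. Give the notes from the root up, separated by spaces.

Db Fb Ab Cb

The root, Db, is scale degree 1 — the same note in Db major and Db minor; only the chord quality changes. In Db minor the chord on Db is Db–Fb–Ab–Cb.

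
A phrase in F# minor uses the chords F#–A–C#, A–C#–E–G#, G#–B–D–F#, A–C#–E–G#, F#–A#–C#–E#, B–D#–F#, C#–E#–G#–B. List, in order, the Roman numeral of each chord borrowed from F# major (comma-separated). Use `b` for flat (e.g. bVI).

F# minor has the diatonic set F#m, G#dim, A, Bm, C#, D, E (with V from harmonic minor). F#–A–C# = F#m, A–C#–E–G# = Amaj7, G#–B–D–F# = G#m7b5 and C#–E#–G#–B = C#7 are all diatonic. But F#–A#–C#–E# is foreign: the diatonic i on degree 1 is F#m, whereas F#maj7 comes from F# major. It is labeled Imaj7. B–D#–F# doesn't fit — on degree 4 F# minor would have Bm (iv). B is the degree-4 chord of F# major, so it is the borrowed IV.

Imaj7, IV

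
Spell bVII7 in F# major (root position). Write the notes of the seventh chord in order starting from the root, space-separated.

bVII7 is built on the lowered scale degree 7. In F# major degree 7 is E#; lowered it becomes E. Stacking thirds in F# minor on E gives E–G#–B–D.

E G# B D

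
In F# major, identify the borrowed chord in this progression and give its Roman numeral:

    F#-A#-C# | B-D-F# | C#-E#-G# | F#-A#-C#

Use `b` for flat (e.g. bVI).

iv

In F# major the diatonic chords are F#, G#m, A#m, B, C#, D#m, E#dim. F#–A#–C# = F# and C#–E#–G# = C# are both diatonic. But B–D–F# is foreign: the diatonic IV on degree 4 is B, whereas Bm comes from F# minor. It is labeled iv.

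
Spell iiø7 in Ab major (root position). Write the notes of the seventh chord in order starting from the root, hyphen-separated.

The root, Bb, is scale degree 2 — the same note in Ab major and Ab minor; only the chord quality changes. Stacking thirds in Ab minor on Bb gives Bb–Db–Fb–Ab.

Bb-Db-Fb-Ab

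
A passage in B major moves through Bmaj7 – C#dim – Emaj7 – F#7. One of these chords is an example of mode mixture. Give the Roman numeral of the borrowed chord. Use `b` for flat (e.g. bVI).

ii°

In B major the diatonic chords are B, C#m, D#m, E, F#, G#m, A#dim. Bmaj7, Emaj7 and F#7 all belong to that set. C#dim (C#–E–G) doesn't fit — on degree 2 B major would have C#m (ii). C#dim is the degree-2 chord of B minor, so it is the borrowed ii°.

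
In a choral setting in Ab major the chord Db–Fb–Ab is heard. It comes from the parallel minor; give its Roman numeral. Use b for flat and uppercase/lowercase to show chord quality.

The root Db is the diatonic 4th degree of Ab major; the borrowing shows in the chord quality. The diatonic chord on degree 4 would be Db (IV), but Db–Fb–Ab is the minor chord from Ab minor. As a borrowed chord it is labeled iv.

iv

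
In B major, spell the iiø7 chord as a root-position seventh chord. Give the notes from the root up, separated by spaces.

C# E G B

iiø7 is built on scale degree 2, which is C# in both B major and its parallel. Building the half-diminished-seventh chord from the parallel minor on C#: C#–E–G–B.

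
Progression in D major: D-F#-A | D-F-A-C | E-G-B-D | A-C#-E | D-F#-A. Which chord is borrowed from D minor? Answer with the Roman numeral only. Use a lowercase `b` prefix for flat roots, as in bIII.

i7

D major has the diatonic set D, Em, F#m, G, A, Bm, C#dim. D–F#–A = D, E–G–B–D = Em7 and A–C#–E = A all belong to that set. D–F–A–C doesn't fit — on degree 1 D major would have D (I). Dm7 is the degree-1 chord of D minor, so it is the borrowed i7.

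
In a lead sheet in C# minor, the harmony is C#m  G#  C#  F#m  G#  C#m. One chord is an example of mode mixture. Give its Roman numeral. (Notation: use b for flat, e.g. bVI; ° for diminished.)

I

The diatonic triads in C# minor (with V from harmonic minor) are C#m, D#dim, E, F#m, G#, A, B. Of the given chords, C#m, G# and F#m are diatonic. But C# (C#–E#–G#) is foreign: the diatonic i on degree 1 is C#m, whereas C# comes from C# major. It is labeled I.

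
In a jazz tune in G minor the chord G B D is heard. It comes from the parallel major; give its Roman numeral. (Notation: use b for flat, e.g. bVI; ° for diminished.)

G is scale degree 1 in G minor. The diatonic chord on degree 1 would be Gm (i), but G–B–D is the major chord from G major. As a borrowed chord it is labeled I.

I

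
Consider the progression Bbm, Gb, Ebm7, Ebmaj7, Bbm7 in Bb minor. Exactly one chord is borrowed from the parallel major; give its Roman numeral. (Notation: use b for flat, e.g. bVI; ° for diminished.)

The diatonic triads in Bb minor (with V from harmonic minor) are Bbm, Cdim, Db, Ebm, F, Gb, Ab. Bbm, Gb, Ebm7 and Bbm7 are all diatonic. Ebmaj7 (Eb–G–Bb–D) is not: scale degree 4 in Bb minor carries Ebm (iv). In Bb major the chord on that degree is Ebmaj7, so here it functions as IVmaj7, borrowed from the parallel major.

IVmaj7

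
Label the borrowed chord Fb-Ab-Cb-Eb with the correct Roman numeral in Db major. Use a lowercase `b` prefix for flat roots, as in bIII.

bIIImaj7

The root Fb is the lowered 3rd scale degree — diatonically Db major has F there. Fb–Ab–Cb–Eb is a major-seventh chord — the form found in Db minor, not the diatonic iii (Fm). Borrowed into Db major it is written bIIImaj7.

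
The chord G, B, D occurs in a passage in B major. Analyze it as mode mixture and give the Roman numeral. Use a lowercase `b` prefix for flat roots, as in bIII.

bVI

The root G is the lowered 6th scale degree — diatonically B major has G# there. The diatonic chord on degree 6 would be G#m (vi), but G–B–D is the major chord from B minor. As a borrowed chord it is labeled bVI.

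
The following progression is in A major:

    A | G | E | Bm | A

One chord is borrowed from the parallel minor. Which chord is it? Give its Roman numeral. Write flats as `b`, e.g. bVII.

In A major the diatonic chords are A, Bm, C#m, D, E, F#m, G#dim. A, E and Bm are all diatonic. G (G–B–D) is not: scale degree 7 in A major carries G#dim (vii°). In A minor the chord on that degree is G, so here it functions as bVII, borrowed from the parallel minor.

bVII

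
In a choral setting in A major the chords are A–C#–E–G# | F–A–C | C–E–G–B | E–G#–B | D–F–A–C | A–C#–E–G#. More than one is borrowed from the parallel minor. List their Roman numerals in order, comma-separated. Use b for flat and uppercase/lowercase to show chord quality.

The diatonic triads in A major are A, Bm, C#m, D, E, F#m, G#dim. Of the given chords, A–C#–E–G# = Amaj7 and E–G#–B = E are diatonic. But F–A–C is foreign: the diatonic vi on degree 6 is F#m, whereas F comes from A minor. It is labeled bVI. C–E–G–B doesn't fit — on degree 3 A major would have C#m (iii). Cmaj7 is the degree-3 chord of A minor, so it is the borrowed bIIImaj7. D–F–A–C is not: scale degree 4 in A major carries D (IV). In A minor the chord on that degree is Dm7, so here it functions as iv7, borrowed from the parallel minor.

bVI, bIIImaj7, iv7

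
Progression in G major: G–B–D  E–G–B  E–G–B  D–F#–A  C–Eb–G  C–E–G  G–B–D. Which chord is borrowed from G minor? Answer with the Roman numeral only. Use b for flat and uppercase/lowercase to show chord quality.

In G major the diatonic chords are G, Am, Bm, C, D, Em, F#dim. Of the given chords, G–B–D = G, E–G–B = Em, D–F#–A = D and C–E–G = C are diatonic. But C–Eb–G is foreign: the diatonic IV on degree 4 is C, whereas Cm comes from G minor. It is labeled iv.

iv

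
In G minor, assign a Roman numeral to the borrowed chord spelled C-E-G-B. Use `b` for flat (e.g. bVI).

C is scale degree 4 in G minor. Diatonically G minor has Cm (iv) on that degree; C–E–G–B is instead the major-seventh chord native to G major, so it takes the label IVmaj7.

IVmaj7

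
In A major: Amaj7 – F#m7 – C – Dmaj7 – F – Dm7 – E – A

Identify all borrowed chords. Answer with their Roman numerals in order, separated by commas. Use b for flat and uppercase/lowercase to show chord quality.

bIII, bVI, iv7

A major has the diatonic set A, Bm, C#m, D, E, F#m, G#dim. Amaj7, F#m7, Dmaj7, E and A are all diatonic. C (C–E–G) is not: scale degree 3 in A major carries C#m (iii). In A minor the chord on that degree is C, so here it functions as bIII, borrowed from the parallel minor. But F (F–A–C) is foreign: the diatonic vi on degree 6 is F#m, whereas F comes from A minor. It is labeled bVI. But Dm7 (D–F–A–C) is foreign: the diatonic IV on degree 4 is D, whereas Dm7 comes from A minor. It is labeled iv7.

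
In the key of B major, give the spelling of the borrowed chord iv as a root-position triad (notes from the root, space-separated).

E G B

iv is built on scale degree 4, which is E in both B major and its parallel. Stacking thirds in B minor on E gives E–G–B.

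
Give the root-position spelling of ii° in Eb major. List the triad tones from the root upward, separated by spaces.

ii° is built on scale degree 2, which is F in both Eb major and its parallel. Building the diminished chord from the parallel minor on F: F–Ab–Cb.

F Ab Cb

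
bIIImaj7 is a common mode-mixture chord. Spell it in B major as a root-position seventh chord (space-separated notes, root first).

D F# A C#

bIIImaj7 is built on the lowered scale degree 3. In B major degree 3 is D#; lowered it becomes D. Building the major-seventh chord from the parallel minor on D: D–F#–A–C#.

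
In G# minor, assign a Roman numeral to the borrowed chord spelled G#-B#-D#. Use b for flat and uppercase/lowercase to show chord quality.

I

G# is scale degree 1 in G# minor. Diatonically G# minor has G#m (i) on that degree; G#–B#–D# is instead the major chord native to G# major, so it takes the label I.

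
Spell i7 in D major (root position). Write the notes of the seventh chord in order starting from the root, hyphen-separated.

D-F-A-C

i7 is built on scale degree 1, which is D in both D major and its parallel. Stacking thirds in D minor on D gives D–F–A–C.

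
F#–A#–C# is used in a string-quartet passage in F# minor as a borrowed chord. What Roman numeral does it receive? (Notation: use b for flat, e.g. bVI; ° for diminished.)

I

The root F# is the diatonic 1st degree of F# minor; the borrowing shows in the chord quality. The diatonic chord on degree 1 would be F#m (i), but F#–A#–C# is the major chord from F# major. As a borrowed chord it is labeled I.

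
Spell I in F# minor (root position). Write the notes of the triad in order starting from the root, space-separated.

The root, F#, is scale degree 1 — the same note in F# minor and F# major; only the chord quality changes. In F# major the chord on F# is F#–A#–C#.

F# A# C#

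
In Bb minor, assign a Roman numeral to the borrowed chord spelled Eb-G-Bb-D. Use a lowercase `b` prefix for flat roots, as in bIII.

The root Eb is the diatonic 4th degree of Bb minor; the borrowing shows in the chord quality. The diatonic chord on degree 4 would be Ebm (iv), but Eb–G–Bb–D is the major-seventh chord from Bb major. As a borrowed chord it is labeled IVmaj7.

IVmaj7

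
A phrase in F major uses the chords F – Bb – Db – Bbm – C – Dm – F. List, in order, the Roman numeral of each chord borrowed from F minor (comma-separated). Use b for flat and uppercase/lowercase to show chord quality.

The diatonic triads in F major are F, Gm, Am, Bb, C, Dm, Edim. F, Bb, C and Dm are all diatonic. Db (Db–F–Ab) is not: scale degree 6 in F major carries Dm (vi). In F minor the chord on that degree is Db, so here it functions as bVI, borrowed from the parallel minor. Bbm (Bb–Db–F) doesn't fit — on degree 4 F major would have Bb (IV). Bbm is the degree-4 chord of F minor, so it is the borrowed iv.

bVI, iv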